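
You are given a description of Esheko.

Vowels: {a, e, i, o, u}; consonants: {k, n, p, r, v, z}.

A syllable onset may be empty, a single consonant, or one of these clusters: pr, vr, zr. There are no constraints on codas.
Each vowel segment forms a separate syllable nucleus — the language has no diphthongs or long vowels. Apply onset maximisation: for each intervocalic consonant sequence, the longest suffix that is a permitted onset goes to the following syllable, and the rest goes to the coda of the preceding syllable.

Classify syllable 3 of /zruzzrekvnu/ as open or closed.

The vowels are u, e, u — 3 nuclei, so 3 syllables.
/u…e/ gap (V1→V2): /zzr/ splits as /z/ + /zr/ (/zr/ is the longest suffix that is a licit onset).
/e…u/ gap (V2→V3): cluster /kvn/ — the longest permitted-onset suffix is /n/; onset = /n/, preceding coda = /kv/.
Result: zruz.zrekv.nu.
Syllable 3 is /nu/; it ends in its nucleus with no coda, so it is open.

open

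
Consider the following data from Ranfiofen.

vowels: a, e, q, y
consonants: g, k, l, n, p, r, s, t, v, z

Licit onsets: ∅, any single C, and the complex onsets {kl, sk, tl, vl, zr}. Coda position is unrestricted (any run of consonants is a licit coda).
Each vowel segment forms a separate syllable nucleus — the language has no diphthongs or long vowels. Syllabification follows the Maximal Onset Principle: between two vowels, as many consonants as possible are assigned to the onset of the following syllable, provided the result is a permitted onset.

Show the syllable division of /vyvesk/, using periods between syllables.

vy.vesk

Vowels present: y, e; each is a nucleus, giving 2 syllables.
V1 /y/ – V2 /e/: /v/ → onset of the next syllable (single consonants are always licit onsets).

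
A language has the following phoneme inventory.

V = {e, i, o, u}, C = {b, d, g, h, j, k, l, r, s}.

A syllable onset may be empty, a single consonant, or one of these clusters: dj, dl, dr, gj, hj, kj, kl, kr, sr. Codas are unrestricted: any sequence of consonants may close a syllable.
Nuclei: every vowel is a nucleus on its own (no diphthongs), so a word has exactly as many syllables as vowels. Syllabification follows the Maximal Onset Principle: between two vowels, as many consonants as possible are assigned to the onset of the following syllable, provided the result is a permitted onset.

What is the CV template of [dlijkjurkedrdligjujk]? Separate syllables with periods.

CCVC.CCVC.CVCC.CCV.CCVCC

Vowels present: i, u, e, i, u; each is a nucleus, giving 5 syllables.
Between /i/ (V1) and /u/ (V2): cluster /jkj/ — the longest permitted-onset suffix is /kj/; onset = /kj/, preceding coda = /j/.
Between /u/ (V2) and /e/ (V3): /rk/ — longest licit onset from the right is /k/, leaving /r/ as coda.
Between /e/ (V3) and /i/ (V4): cluster /drdl/ — the longest permitted-onset suffix is /dl/; onset = /dl/, preceding coda = /dr/.
Between /i/ (V4) and /u/ (V5): /gj/ is a licit onset in full, so it all attaches to the next syllable.
So the parse is dlij.kjur.kedr.dli.gjujk.
Mapping each syllable to C/V: /dlij/ → CCVC, /kjur/ → CCVC, /kedr/ → CVCC, /dli/ → CCV, /gjujk/ → CCVCC.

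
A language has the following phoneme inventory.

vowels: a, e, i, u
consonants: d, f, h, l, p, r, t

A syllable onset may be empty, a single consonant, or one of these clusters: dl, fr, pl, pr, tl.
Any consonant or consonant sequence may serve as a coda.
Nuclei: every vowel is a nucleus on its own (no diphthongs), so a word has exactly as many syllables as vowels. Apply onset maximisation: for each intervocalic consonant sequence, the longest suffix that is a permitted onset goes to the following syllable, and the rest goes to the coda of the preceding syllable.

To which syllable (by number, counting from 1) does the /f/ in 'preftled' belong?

The vowels are e, e — 2 nuclei, so 2 syllables.
σ1/σ2 boundary: /ftl/; trying suffixes from longest down, /tl/ is the first permitted one, so coda /f/ | onset /tl/.
Result: pref.tled.
The /f/ is in the coda of syllable 1 (/pref/).

1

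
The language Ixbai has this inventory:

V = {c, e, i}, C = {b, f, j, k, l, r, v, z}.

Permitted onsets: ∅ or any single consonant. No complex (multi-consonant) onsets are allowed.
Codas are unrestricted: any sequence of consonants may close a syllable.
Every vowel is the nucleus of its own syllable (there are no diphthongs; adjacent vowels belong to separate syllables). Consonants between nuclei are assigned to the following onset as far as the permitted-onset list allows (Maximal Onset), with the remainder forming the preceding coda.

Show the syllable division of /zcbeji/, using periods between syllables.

Nuclei (vowels): c, e, i → 3 syllables.
/c…e/ gap (V1→V2): /b/ → onset of the next syllable (single consonants are always licit onsets).
/e…i/ gap (V2→V3): just /j/ — single C goes to the following onset.

zc.be.ji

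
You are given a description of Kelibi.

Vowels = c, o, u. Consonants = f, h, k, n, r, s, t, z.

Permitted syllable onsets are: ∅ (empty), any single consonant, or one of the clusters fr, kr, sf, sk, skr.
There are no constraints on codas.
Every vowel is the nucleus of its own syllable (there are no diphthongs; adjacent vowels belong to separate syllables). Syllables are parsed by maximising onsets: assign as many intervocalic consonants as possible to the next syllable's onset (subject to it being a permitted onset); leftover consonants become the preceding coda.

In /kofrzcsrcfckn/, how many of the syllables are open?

Nuclei (vowels): o, c, c, c → 4 syllables.
Between /o/ (V1) and /c/ (V2): cluster /frz/ — the longest permitted-onset suffix is /z/; onset = /z/, preceding coda = /fr/.
Between /c/ (V2) and /c/ (V3): cluster /sr/ — the longest permitted-onset suffix is /r/; onset = /r/, preceding coda = /s/.
Between /c/ (V3) and /c/ (V4): just /f/ — single C goes to the following onset.
Syllabification: kofr.zcs.rc.fckn.
Classifying each syllable: /kofr/ (closed), /zcs/ (closed), /rc/ (open), /fckn/ (closed).
Open syllables: 1.

1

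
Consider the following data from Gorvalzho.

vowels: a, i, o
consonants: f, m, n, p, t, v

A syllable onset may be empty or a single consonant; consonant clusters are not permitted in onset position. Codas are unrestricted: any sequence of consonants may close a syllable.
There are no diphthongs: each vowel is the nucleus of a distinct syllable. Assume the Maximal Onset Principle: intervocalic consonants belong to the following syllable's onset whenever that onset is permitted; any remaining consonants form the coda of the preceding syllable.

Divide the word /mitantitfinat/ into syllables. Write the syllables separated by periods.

mi.tan.tit.fi.nat

Vowels present: i, a, i, i, a; each is a nucleus, giving 5 syllables.
V1 /i/ – V2 /a/: /t/ → onset of the next syllable (single consonants are always licit onsets).
V2 /a/ – V3 /i/: /nt/ splits as /n/ + /t/ (/t/ is the longest suffix that is a licit onset).
V3 /i/ – V4 /i/: /tf/ — longest licit onset from the right is /f/, leaving /t/ as coda.
V4 /i/ – V5 /a/: /n/ is a single consonant, so it becomes the next onset.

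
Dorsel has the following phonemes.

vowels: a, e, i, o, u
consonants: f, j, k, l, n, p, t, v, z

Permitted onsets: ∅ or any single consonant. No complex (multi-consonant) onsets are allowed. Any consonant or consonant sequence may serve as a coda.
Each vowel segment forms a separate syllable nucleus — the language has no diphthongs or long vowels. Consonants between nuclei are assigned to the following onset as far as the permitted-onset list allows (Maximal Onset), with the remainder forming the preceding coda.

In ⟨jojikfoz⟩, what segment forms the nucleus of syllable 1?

Vowels present: o, i, o; each is a nucleus, giving 3 syllables.
The first nucleus (vowel 1 from the left) is /o/.

o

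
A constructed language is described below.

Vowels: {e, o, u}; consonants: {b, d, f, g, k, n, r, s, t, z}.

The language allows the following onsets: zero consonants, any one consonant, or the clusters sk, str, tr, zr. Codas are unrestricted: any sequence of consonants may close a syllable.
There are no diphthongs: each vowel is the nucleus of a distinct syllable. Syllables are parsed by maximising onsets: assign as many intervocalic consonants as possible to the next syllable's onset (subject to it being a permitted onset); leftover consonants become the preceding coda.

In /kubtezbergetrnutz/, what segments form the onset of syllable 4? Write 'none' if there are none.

g

The vowels are u, e, e, e, u — 5 nuclei, so 5 syllables.
/u…e/ gap (V1→V2): /bt/; trying suffixes from longest down, /t/ is the first permitted one, so coda /b/ | onset /t/.
/e…e/ gap (V2→V3): /zb/; trying suffixes from longest down, /b/ is the first permitted one, so coda /z/ | onset /b/.
/e…e/ gap (V3→V4): cluster /rg/ — the longest permitted-onset suffix is /g/; onset = /g/, preceding coda = /r/.
/e…u/ gap (V4→V5): /trn/ splits as /tr/ + /n/ (/n/ is the longest suffix that is a licit onset).
Result: kub.tez.ber.getr.nutz.
Syllable 4 is /getr/: onset /g/, nucleus /e/, coda /tr/.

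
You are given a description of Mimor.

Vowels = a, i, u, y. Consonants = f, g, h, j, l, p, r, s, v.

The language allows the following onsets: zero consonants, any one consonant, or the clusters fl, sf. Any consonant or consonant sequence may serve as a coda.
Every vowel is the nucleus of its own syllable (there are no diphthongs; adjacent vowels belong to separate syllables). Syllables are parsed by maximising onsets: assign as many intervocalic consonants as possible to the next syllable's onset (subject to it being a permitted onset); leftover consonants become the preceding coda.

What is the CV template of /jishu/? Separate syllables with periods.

CVC.CV

The vowels are i, u — 2 nuclei, so 2 syllables.
/i…u/ gap (V1→V2): /sh/; trying suffixes from longest down, /h/ is the first permitted one, so coda /s/ | onset /h/.
Syllabification: jis.hu.
Mapping each syllable to C/V: /jis/ → CVC, /hu/ → CV.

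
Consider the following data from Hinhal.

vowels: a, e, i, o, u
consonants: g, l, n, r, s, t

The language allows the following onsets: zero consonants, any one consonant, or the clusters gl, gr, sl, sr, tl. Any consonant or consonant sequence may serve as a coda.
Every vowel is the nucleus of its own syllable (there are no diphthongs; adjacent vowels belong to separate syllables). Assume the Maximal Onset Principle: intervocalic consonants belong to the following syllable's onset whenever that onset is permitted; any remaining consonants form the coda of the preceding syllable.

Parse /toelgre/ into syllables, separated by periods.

Nuclei (vowels): o, e, e → 3 syllables.
V1 /o/ – V2 /e/: hiatus — the boundary sits between the two vowels.
V2 /e/ – V3 /e/: cluster /lgr/ — the longest permitted-onset suffix is /gr/; onset = /gr/, preceding coda = /l/.

to.el.gre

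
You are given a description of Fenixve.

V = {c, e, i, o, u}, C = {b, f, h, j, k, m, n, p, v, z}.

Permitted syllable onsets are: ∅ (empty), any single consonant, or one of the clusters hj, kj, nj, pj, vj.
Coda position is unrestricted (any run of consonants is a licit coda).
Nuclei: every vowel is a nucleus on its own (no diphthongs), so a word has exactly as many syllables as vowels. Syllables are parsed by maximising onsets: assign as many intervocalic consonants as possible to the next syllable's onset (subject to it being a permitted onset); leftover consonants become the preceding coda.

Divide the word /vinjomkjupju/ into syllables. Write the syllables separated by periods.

vi.njom.kju.pju

Nuclei (vowels): i, o, u, u → 4 syllables.
Between /i/ (V1) and /o/ (V2): cluster /nj/ — /nj/ is itself a permitted onset, so the whole cluster goes right; preceding coda = ∅.
Between /o/ (V2) and /u/ (V3): cluster /mkj/ — the longest permitted-onset suffix is /kj/; onset = /kj/, preceding coda = /m/.
Between /u/ (V3) and /u/ (V4): cluster /pj/ — /pj/ is itself a permitted onset, so the whole cluster goes right; preceding coda = ∅.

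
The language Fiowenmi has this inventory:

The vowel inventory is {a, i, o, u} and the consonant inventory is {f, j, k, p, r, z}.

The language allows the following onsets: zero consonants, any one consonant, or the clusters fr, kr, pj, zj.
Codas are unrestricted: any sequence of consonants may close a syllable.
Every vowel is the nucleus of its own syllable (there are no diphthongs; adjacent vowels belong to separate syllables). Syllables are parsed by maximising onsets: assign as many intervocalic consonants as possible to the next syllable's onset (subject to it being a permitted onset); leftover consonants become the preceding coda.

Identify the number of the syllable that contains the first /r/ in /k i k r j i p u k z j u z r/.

1

Nuclei (vowels): i, i, u, u → 4 syllables.
σ1/σ2 boundary: /krj/; trying suffixes from longest down, /j/ is the first permitted one, so coda /kr/ | onset /j/.
σ2/σ3 boundary: /p/ → onset of the next syllable (single consonants are always licit onsets).
σ3/σ4 boundary: /kzj/; trying suffixes from longest down, /zj/ is the first permitted one, so coda /k/ | onset /zj/.
Putting it together: kikr.ji.puk.zjuzr.
The first /r/ is in the coda of syllable 1 (/kikr/).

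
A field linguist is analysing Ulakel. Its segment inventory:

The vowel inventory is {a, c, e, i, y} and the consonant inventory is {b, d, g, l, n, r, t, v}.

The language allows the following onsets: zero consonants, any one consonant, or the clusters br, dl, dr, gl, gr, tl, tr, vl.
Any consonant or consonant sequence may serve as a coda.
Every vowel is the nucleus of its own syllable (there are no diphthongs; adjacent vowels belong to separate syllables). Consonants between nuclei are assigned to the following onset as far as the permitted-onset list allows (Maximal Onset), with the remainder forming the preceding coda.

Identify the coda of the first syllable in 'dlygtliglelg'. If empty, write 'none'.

g

Vowels present: y, i, e; each is a nucleus, giving 3 syllables.
/y…i/ gap (V1→V2): /gtl/; trying suffixes from longest down, /tl/ is the first permitted one, so coda /g/ | onset /tl/.
/i…e/ gap (V2→V3): /gl/ — entire cluster is a permitted onset → onset /gl/, coda ∅.
Result: dlyg.tli.glelg.
Syllable 1 is /dlyg/: onset /dl/, nucleus /y/, coda /g/.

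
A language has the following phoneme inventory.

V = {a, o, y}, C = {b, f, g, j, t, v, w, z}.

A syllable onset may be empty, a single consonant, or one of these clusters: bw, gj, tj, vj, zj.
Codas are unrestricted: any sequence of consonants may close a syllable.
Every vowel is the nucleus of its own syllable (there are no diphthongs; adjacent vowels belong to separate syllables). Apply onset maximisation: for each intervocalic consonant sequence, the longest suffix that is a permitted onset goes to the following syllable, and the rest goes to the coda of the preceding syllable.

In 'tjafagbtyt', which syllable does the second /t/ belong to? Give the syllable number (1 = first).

Nuclei (vowels): a, a, y → 3 syllables.
/a…a/ gap (V1→V2): /f/ is a single consonant, so it becomes the next onset.
/a…y/ gap (V2→V3): /gbt/ splits as /gb/ + /t/ (/t/ is the longest suffix that is a licit onset).
Syllabification: tja.fagb.tyt.
The second /t/ is in the onset of syllable 3 (/tyt/).

3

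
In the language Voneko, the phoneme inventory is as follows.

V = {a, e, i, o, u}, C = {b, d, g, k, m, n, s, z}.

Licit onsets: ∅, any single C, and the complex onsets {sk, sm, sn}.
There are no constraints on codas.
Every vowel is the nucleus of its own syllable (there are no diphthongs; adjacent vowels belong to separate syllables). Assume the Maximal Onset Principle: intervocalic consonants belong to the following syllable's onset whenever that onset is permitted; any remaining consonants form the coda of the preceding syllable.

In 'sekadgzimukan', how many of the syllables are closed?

2

The vowels are e, a, i, u, a — 5 nuclei, so 5 syllables.
V1 /e/ – V2 /a/: /k/ → onset of the next syllable (single consonants are always licit onsets).
V2 /a/ – V3 /i/: /dgz/ splits as /dg/ + /z/ (/z/ is the longest suffix that is a licit onset).
V3 /i/ – V4 /u/: /m/ → onset of the next syllable (single consonants are always licit onsets).
V4 /u/ – V5 /a/: /k/ → onset of the next syllable (single consonants are always licit onsets).
Result: se.kadg.zi.mu.kan.
Classifying each syllable: /se/ (open), /kadg/ (closed), /zi/ (open), /mu/ (open), /kan/ (closed).
Closed syllables: 2.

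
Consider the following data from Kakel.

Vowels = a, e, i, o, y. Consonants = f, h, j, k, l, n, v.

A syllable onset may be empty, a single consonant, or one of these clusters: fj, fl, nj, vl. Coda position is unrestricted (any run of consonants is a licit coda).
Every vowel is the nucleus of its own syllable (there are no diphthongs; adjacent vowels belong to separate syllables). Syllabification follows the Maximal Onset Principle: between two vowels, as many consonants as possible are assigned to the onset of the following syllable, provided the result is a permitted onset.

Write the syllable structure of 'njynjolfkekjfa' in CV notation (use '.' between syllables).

Nuclei (vowels): y, o, e, a → 4 syllables.
Between /y/ (V1) and /o/ (V2): cluster /nj/ — /nj/ is itself a permitted onset, so the whole cluster goes right; preceding coda = ∅.
Between /o/ (V2) and /e/ (V3): /lfk/ splits as /lf/ + /k/ (/k/ is the longest suffix that is a licit onset).
Between /e/ (V3) and /a/ (V4): /kjf/ — longest licit onset from the right is /f/, leaving /kj/ as coda.
Syllabification: njy.njolf.kekj.fa.
Mapping each syllable to C/V: /njy/ → CCV, /njolf/ → CCVCC, /kekj/ → CVCC, /fa/ → CV.

CCV.CCVCC.CVCC.CV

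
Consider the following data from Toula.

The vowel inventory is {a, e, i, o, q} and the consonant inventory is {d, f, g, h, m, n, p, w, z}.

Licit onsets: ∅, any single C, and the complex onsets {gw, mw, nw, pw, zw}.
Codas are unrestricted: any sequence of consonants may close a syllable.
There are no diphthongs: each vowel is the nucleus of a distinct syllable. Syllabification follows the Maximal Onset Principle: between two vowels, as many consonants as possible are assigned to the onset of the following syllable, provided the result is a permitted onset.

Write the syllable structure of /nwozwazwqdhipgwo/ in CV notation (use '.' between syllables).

Vowels present: o, a, q, i, o; each is a nucleus, giving 5 syllables.
V1 /o/ – V2 /a/: /zw/ is a licit onset in full, so it all attaches to the next syllable.
V2 /a/ – V3 /q/: cluster /zw/ — /zw/ is itself a permitted onset, so the whole cluster goes right; preceding coda = ∅.
V3 /q/ – V4 /i/: /dh/ — longest licit onset from the right is /h/, leaving /d/ as coda.
V4 /i/ – V5 /o/: cluster /pgw/ — the longest permitted-onset suffix is /gw/; onset = /gw/, preceding coda = /p/.
Syllabification: nwo.zwa.zwqd.hip.gwo.
Mapping each syllable to C/V: /nwo/ → CCV, /zwa/ → CCV, /zwqd/ → CCVC, /hip/ → CVC, /gwo/ → CCV.

CCV.CCV.CCVC.CVC.CCV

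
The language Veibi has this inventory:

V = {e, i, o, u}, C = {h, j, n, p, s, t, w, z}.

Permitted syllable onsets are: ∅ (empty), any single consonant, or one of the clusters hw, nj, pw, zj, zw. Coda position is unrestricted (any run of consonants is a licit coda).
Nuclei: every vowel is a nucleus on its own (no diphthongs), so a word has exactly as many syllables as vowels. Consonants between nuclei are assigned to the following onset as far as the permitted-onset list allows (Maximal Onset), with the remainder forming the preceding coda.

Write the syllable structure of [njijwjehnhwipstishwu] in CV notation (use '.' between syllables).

The vowels are i, e, i, i, u — 5 nuclei, so 5 syllables.
V1 /i/ – V2 /e/: /jwj/; trying suffixes from longest down, /j/ is the first permitted one, so coda /jw/ | onset /j/.
V2 /e/ – V3 /i/: /hnhw/; trying suffixes from longest down, /hw/ is the first permitted one, so coda /hn/ | onset /hw/.
V3 /i/ – V4 /i/: /pst/ — longest licit onset from the right is /t/, leaving /ps/ as coda.
V4 /i/ – V5 /u/: cluster /shw/ — the longest permitted-onset suffix is /hw/; onset = /hw/, preceding coda = /s/.
Result: njijw.jehn.hwips.tis.hwu.
Mapping each syllable to C/V: /njijw/ → CCVCC, /jehn/ → CVCC, /hwips/ → CCVCC, /tis/ → CVC, /hwu/ → CCV.

CCVCC.CVCC.CCVCC.CVC.CCV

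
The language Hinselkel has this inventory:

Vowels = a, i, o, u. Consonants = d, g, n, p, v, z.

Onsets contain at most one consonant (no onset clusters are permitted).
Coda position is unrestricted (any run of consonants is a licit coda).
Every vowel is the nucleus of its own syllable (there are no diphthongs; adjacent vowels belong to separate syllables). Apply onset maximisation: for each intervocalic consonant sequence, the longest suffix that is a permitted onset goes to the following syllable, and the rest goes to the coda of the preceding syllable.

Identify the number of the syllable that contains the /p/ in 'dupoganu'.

2

Vowels present: u, o, a, u; each is a nucleus, giving 4 syllables.
σ1/σ2 boundary: just /p/ — single C goes to the following onset.
σ2/σ3 boundary: /g/ → onset of the next syllable (single consonants are always licit onsets).
σ3/σ4 boundary: /n/ is a single consonant, so it becomes the next onset.
Syllabification: du.po.ga.nu.
The /p/ is in the onset of syllable 2 (/po/).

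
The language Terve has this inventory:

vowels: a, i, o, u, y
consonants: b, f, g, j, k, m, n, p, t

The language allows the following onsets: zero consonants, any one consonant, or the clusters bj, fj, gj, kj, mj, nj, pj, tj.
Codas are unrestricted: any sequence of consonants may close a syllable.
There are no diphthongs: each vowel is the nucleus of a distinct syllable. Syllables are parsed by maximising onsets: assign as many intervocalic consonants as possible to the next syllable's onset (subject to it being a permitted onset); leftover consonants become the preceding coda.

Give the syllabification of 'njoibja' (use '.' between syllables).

njo.i.bja

Vowels present: o, i, a; each is a nucleus, giving 3 syllables.
/o…i/ gap (V1→V2): hiatus — the boundary sits between the two vowels.
/i…a/ gap (V2→V3): /bj/ — entire cluster is a permitted onset → onset /bj/, coda ∅.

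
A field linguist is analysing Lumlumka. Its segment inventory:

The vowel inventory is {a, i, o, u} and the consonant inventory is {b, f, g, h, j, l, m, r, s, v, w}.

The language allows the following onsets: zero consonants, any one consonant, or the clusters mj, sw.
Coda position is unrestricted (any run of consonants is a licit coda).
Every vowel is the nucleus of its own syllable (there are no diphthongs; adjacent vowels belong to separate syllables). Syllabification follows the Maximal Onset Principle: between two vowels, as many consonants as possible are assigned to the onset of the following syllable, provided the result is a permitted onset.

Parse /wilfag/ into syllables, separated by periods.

wil.fag

The vowels are i, a — 2 nuclei, so 2 syllables.
V1 /i/ – V2 /a/: /lf/ splits as /l/ + /f/ (/f/ is the longest suffix that is a licit onset).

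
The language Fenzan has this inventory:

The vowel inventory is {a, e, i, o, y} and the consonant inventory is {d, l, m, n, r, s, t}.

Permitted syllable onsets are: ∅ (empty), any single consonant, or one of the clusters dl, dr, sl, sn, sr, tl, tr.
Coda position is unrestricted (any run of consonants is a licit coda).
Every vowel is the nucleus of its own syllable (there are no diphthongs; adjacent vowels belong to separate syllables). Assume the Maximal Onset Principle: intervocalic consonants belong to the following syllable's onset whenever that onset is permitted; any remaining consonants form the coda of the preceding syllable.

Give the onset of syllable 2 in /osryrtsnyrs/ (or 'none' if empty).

sr

The vowels are o, y, y — 3 nuclei, so 3 syllables.
Between /o/ (V1) and /y/ (V2): /sr/ — entire cluster is a permitted onset → onset /sr/, coda ∅.
Between /y/ (V2) and /y/ (V3): /rtsn/; trying suffixes from longest down, /sn/ is the first permitted one, so coda /rt/ | onset /sn/.
So the parse is o.sryrt.snyrs.
Syllable 2 is /sryrt/: onset /sr/, nucleus /y/, coda /rt/.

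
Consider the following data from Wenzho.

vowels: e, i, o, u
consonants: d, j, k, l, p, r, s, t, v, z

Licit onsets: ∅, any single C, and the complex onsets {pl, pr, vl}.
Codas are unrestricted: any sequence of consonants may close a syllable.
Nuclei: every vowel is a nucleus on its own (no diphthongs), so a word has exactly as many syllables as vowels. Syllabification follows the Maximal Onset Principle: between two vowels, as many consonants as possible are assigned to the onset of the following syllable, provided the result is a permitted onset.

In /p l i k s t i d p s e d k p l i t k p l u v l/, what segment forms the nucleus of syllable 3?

Vowels present: i, i, e, i, u; each is a nucleus, giving 5 syllables.
The third nucleus (vowel 3 from the left) is /e/.

e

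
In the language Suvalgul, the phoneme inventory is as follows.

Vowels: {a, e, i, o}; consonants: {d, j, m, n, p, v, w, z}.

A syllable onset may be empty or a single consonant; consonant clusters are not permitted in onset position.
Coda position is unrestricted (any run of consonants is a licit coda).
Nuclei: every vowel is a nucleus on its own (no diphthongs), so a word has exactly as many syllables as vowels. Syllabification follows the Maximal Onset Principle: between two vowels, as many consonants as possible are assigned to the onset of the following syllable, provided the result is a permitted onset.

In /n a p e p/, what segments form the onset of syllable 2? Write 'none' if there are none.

Vowels present: a, e; each is a nucleus, giving 2 syllables.
Between /a/ (V1) and /e/ (V2): /p/ is a single consonant, so it becomes the next onset.
Putting it together: na.pep.
Syllable 2 is /pep/: onset /p/, nucleus /e/, coda /p/.

p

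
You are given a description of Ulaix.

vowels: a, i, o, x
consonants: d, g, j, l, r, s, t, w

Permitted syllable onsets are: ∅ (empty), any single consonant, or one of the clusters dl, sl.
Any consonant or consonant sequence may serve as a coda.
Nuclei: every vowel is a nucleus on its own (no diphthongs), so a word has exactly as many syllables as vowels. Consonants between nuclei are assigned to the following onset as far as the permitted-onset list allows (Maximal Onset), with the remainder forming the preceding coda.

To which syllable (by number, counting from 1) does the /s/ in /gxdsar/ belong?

2

The vowels are x, a — 2 nuclei, so 2 syllables.
/x…a/ gap (V1→V2): cluster /ds/ — the longest permitted-onset suffix is /s/; onset = /s/, preceding coda = /d/.
Syllabification: gxd.sar.
The /s/ is in the onset of syllable 2 (/sar/).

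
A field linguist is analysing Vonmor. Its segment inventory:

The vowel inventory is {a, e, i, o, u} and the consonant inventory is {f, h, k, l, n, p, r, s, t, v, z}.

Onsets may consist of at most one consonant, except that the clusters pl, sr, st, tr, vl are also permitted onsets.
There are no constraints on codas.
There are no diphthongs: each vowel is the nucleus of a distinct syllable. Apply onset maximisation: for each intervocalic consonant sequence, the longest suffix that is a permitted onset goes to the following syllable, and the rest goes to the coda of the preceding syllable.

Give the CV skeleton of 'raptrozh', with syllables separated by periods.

CVC.CCVCC

Vowels present: a, o; each is a nucleus, giving 2 syllables.
/a…o/ gap (V1→V2): /ptr/ — longest licit onset from the right is /tr/, leaving /p/ as coda.
So the parse is rap.trozh.
Mapping each syllable to C/V: /rap/ → CVC, /trozh/ → CCVCC.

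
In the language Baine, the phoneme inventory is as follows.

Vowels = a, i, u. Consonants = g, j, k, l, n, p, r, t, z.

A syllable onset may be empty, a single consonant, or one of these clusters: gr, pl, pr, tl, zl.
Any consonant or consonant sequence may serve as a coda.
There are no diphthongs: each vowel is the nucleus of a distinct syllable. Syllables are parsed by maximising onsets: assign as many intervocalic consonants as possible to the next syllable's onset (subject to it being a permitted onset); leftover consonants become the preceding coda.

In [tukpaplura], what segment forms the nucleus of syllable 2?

a

Nuclei (vowels): u, a, u, a → 4 syllables.
The second nucleus (vowel 2 from the left) is /a/.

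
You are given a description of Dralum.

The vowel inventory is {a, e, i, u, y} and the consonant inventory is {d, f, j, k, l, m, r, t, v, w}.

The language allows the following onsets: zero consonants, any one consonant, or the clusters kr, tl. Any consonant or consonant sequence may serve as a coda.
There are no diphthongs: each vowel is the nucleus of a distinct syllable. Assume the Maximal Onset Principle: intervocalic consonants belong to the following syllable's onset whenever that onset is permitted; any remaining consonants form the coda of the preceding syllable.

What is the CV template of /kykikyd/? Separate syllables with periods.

CV.CV.CVC

Vowels present: y, i, y; each is a nucleus, giving 3 syllables.
σ1/σ2 boundary: /k/ → onset of the next syllable (single consonants are always licit onsets).
σ2/σ3 boundary: /k/ → onset of the next syllable (single consonants are always licit onsets).
So the parse is ky.ki.kyd.
Mapping each syllable to C/V: /ky/ → CV, /ki/ → CV, /kyd/ → CVC.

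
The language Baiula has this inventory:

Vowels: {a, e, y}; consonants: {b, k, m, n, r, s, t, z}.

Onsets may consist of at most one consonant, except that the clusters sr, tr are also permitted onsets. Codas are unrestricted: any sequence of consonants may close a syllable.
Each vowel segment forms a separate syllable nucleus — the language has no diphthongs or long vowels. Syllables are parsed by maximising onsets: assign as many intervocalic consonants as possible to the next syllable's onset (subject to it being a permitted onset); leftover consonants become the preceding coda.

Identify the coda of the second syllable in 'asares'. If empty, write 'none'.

none

The vowels are a, a, e — 3 nuclei, so 3 syllables.
/a…a/ gap (V1→V2): just /s/ — single C goes to the following onset.
/a…e/ gap (V2→V3): /r/ is a single consonant, so it becomes the next onset.
So the parse is a.sa.res.
Syllable 2 is /sa/: onset /s/, nucleus /a/, coda ∅.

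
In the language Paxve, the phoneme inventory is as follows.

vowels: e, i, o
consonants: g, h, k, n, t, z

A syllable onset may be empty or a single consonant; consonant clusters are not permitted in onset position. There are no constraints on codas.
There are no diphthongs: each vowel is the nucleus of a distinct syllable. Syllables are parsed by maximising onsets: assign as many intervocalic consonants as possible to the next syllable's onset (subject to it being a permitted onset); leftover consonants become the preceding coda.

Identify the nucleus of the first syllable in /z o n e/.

o

Vowels present: o, e; each is a nucleus, giving 2 syllables.
The first nucleus (vowel 1 from the left) is /o/.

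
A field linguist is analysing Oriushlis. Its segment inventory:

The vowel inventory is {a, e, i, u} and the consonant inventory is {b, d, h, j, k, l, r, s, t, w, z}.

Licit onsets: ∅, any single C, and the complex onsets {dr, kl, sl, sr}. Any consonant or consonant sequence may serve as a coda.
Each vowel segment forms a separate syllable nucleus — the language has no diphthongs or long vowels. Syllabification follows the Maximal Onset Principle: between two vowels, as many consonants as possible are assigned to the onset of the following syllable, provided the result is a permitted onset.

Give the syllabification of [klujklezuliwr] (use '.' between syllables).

kluj.kle.zu.liwr

Nuclei (vowels): u, e, u, i → 4 syllables.
Between /u/ (V1) and /e/ (V2): /jkl/ splits as /j/ + /kl/ (/kl/ is the longest suffix that is a licit onset).
Between /e/ (V2) and /u/ (V3): /z/ is a single consonant, so it becomes the next onset.
Between /u/ (V3) and /i/ (V4): just /l/ — single C goes to the following onset.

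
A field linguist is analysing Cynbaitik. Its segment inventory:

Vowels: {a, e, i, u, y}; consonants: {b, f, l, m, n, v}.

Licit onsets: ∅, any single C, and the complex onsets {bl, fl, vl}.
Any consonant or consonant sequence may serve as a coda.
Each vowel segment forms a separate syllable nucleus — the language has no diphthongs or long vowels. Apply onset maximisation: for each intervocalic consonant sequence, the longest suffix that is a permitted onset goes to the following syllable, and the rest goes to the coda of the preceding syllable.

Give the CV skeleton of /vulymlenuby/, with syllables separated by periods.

CV.CVC.CV.CV.CV

Vowels present: u, y, e, u, y; each is a nucleus, giving 5 syllables.
V1 /u/ – V2 /y/: /l/ → onset of the next syllable (single consonants are always licit onsets).
V2 /y/ – V3 /e/: cluster /ml/ — the longest permitted-onset suffix is /l/; onset = /l/, preceding coda = /m/.
V3 /e/ – V4 /u/: just /n/ — single C goes to the following onset.
V4 /u/ – V5 /y/: just /b/ — single C goes to the following onset.
Syllabification: vu.lym.le.nu.by.
Mapping each syllable to C/V: /vu/ → CV, /lym/ → CVC, /le/ → CV, /nu/ → CV, /by/ → CV.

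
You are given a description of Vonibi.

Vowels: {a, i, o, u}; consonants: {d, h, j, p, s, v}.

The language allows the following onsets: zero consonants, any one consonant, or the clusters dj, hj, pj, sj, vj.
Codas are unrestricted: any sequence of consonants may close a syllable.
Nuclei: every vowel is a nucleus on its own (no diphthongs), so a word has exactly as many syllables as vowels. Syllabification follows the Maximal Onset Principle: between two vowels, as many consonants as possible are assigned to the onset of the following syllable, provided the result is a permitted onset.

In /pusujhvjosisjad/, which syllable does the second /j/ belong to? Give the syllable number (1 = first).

3

The vowels are u, u, o, i, a — 5 nuclei, so 5 syllables.
/u…u/ gap (V1→V2): /s/ is a single consonant, so it becomes the next onset.
/u…o/ gap (V2→V3): cluster /jhvj/ — the longest permitted-onset suffix is /vj/; onset = /vj/, preceding coda = /jh/.
/o…i/ gap (V3→V4): /s/ is a single consonant, so it becomes the next onset.
/i…a/ gap (V4→V5): /sj/ — entire cluster is a permitted onset → onset /sj/, coda ∅.
Putting it together: pu.sujh.vjo.si.sjad.
The second /j/ is in the onset of syllable 3 (/vjo/).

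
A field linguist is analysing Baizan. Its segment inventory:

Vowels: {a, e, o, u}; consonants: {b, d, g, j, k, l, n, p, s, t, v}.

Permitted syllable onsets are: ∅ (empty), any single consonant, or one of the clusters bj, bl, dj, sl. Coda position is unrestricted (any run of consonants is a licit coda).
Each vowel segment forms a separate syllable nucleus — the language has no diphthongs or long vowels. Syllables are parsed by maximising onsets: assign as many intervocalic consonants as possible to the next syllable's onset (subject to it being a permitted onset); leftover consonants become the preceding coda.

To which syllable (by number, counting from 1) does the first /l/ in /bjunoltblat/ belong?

2

Vowels present: u, o, a; each is a nucleus, giving 3 syllables.
/u…o/ gap (V1→V2): /n/ is a single consonant, so it becomes the next onset.
/o…a/ gap (V2→V3): /ltbl/ — longest licit onset from the right is /bl/, leaving /lt/ as coda.
Result: bju.nolt.blat.
The first /l/ is in the coda of syllable 2 (/nolt/).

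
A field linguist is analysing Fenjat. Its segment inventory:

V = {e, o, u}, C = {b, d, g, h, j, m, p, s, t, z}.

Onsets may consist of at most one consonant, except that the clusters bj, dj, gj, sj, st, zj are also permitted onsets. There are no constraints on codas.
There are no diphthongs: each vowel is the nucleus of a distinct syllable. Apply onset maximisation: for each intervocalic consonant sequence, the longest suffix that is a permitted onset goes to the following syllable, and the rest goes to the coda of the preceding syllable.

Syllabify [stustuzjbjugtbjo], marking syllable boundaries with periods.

The vowels are u, u, u, o — 4 nuclei, so 4 syllables.
σ1/σ2 boundary: /st/ is a licit onset in full, so it all attaches to the next syllable.
σ2/σ3 boundary: cluster /zjbj/ — the longest permitted-onset suffix is /bj/; onset = /bj/, preceding coda = /zj/.
σ3/σ4 boundary: /gtbj/; trying suffixes from longest down, /bj/ is the first permitted one, so coda /gt/ | onset /bj/.

stu.stuzj.bjugt.bjo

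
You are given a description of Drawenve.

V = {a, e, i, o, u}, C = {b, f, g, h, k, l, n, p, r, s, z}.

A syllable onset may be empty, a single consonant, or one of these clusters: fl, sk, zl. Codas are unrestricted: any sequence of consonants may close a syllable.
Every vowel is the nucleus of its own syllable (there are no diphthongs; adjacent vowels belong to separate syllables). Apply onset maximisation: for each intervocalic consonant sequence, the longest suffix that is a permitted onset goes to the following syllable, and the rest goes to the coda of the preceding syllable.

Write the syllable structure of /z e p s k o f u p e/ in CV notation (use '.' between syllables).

Vowels present: e, o, u, e; each is a nucleus, giving 4 syllables.
σ1/σ2 boundary: /psk/ splits as /p/ + /sk/ (/sk/ is the longest suffix that is a licit onset).
σ2/σ3 boundary: /f/ → onset of the next syllable (single consonants are always licit onsets).
σ3/σ4 boundary: /p/ → onset of the next syllable (single consonants are always licit onsets).
Putting it together: zep.sko.fu.pe.
Mapping each syllable to C/V: /zep/ → CVC, /sko/ → CCV, /fu/ → CV, /pe/ → CV.

CVC.CCV.CV.CV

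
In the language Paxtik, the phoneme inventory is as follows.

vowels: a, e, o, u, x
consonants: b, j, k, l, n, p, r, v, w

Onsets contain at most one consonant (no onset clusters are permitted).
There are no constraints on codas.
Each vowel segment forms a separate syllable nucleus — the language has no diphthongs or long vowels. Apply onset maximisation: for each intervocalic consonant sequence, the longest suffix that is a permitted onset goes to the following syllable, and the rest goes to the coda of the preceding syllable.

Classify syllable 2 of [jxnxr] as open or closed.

closed

Nuclei (vowels): x, x → 2 syllables.
V1 /x/ – V2 /x/: /n/ is a single consonant, so it becomes the next onset.
Syllabification: jx.nxr.
Syllable 2 is /nxr/ with coda /r/, so it is closed.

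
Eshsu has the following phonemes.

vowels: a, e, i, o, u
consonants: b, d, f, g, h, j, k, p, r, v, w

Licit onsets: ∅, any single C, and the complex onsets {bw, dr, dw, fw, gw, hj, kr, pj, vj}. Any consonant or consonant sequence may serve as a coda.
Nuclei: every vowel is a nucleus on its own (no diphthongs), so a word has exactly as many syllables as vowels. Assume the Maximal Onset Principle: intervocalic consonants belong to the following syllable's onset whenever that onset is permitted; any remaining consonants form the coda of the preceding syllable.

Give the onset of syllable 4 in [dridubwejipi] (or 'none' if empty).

j

Vowels present: i, u, e, i, i; each is a nucleus, giving 5 syllables.
V1 /i/ – V2 /u/: just /d/ — single C goes to the following onset.
V2 /u/ – V3 /e/: cluster /bw/ — /bw/ is itself a permitted onset, so the whole cluster goes right; preceding coda = ∅.
V3 /e/ – V4 /i/: just /j/ — single C goes to the following onset.
V4 /i/ – V5 /i/: just /p/ — single C goes to the following onset.
Syllabification: dri.du.bwe.ji.pi.
Syllable 4 is /ji/: onset /j/, nucleus /i/, coda ∅.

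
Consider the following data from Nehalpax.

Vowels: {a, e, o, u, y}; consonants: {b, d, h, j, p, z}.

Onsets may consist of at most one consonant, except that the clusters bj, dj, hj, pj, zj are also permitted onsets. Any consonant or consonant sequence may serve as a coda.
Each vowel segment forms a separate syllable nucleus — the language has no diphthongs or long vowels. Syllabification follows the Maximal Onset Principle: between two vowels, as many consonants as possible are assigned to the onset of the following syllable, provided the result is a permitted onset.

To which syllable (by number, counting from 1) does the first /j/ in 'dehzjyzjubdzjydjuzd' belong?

The vowels are e, y, u, y, u — 5 nuclei, so 5 syllables.
/e…y/ gap (V1→V2): cluster /hzj/ — the longest permitted-onset suffix is /zj/; onset = /zj/, preceding coda = /h/.
/y…u/ gap (V2→V3): /zj/ is a licit onset in full, so it all attaches to the next syllable.
/u…y/ gap (V3→V4): cluster /bdzj/ — the longest permitted-onset suffix is /zj/; onset = /zj/, preceding coda = /bd/.
/y…u/ gap (V4→V5): /dj/ — entire cluster is a permitted onset → onset /dj/, coda ∅.
Putting it together: deh.zjy.zjubd.zjy.djuzd.
The first /j/ is in the onset of syllable 2 (/zjy/).

2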